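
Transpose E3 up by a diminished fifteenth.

Eb5

The letter stays E (same as the start), shifted two octaves up.
Moving 23 semitones up from E3 (the size of a diminished fifteenth) reaches Eb5.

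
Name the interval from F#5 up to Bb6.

d11

F to B spans four letter names (F-G-A-B), plus an octave — that makes it an eleventh of some quality.
A perfect eleventh would be 17 semitones; F#5 to Bb6 is 16, one semitone narrower, so the interval is diminished.
(Equivalently, a compound diminished fourth: a diminished fourth plus an octave.)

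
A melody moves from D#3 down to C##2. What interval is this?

m9

Descending from D#3 to C##2 is the same interval as ascending C##2 to D#3.
C to D spans two letter names (C-D), plus an octave, so the interval is some kind of ninth.
C##2 to D#3 is 13 semitones, a half step short of the major ninth (14), so this is minor.
(Equivalently, a compound minor second: a minor second plus an octave.)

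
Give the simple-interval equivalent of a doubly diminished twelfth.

Each octave removed subtracts seven from the number: 12 − 7 = 5.
Quality carries through unchanged, so the simple form is a doubly diminished fifth.

dd5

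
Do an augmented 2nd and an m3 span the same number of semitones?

An augmented second spans 3 semitones, and a minor third also spans 3 semitones — they're enharmonic.

Yes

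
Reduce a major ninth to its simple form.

major 2nd

Subtracting seven from the interval number removes an octave: 9 − 7 = 2.
Quality carries through unchanged, so the simple form is a major second.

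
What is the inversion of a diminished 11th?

A5

First reduce the compound diminished eleventh to its simple form, a diminished fourth.
Inverted interval numbers add to nine, so a fourth pairs with a fifth (4 + 5 = 9).
The quality also flips — diminished becomes augmented — giving an augmented fifth.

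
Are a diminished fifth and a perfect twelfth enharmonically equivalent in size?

No

A diminished fifth spans 6 semitones; a perfect twelfth spans 19 semitones. They differ by 13.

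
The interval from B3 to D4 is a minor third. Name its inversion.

The rule of nine gives the new number: 9 − 3 = 6, so a third becomes a sixth.
The quality also flips — minor becomes major — giving a major sixth.

M6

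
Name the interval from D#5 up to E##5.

D to E spans two letter names (D-E) — that makes it a second of some quality.
A major second would be 2 semitones; D#5 to E##5 is 3, one semitone wider, so the interval is augmented.

augmented 2nd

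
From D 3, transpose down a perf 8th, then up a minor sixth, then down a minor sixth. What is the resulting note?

D 2

A perfect octave down from D3 is D2.
D2 up a minor sixth → Bb2 (8 semitones).
Bb2 down a minor sixth → D2 (8 semitones).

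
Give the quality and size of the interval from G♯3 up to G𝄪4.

augmented octave

G to G is the same letter name, plus an octave: an octave.
A perfect octave would be 12 semitones; G#3 to G##4 is 13, one semitone wider, so the interval is augmented.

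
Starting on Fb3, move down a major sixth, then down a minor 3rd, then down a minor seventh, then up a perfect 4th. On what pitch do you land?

Down a major sixth from Fb3: Abb2 (9 semitones down).
Down a minor third from Abb2: Fb2 (3 semitones down).
A minor seventh down from Fb2 is Gb1.
Gb1 up a perfect fourth → Cb2 (5 semitones).

Cb2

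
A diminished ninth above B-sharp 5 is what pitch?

Two letters up from B (plus an octave) reaches C.
A diminished ninth spans 12 semitones, so from B#5 the target pitch is C7.

C 7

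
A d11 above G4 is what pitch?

Cb6

Four letters up from G (plus an octave) reaches C.
A diminished eleventh is 16 semitones; 16 semitones up from G4 gives Cb6.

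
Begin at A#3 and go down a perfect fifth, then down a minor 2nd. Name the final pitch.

C##3

A perfect fifth down from A#3 is D#3.
D#3 down a minor second → C##3 (1 semitone).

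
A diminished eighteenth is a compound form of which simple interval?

diminished fourth

Take out 2 octaves (14 from the number): 18 − 14 = 4.
Quality carries through unchanged, so the simple form is a diminished fourth.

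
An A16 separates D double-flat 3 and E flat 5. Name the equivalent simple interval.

augmented second

Subtracting seven from the interval number removes an octave: 16 − 14 = 2.
Quality carries through unchanged, so the simple form is an augmented second.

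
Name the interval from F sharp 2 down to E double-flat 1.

Descending from F#2 to Ebb1 is the same interval as ascending Ebb1 to F#2.
E to F spans two letter names (E-F), plus an octave: a ninth.
A major ninth would be 14 semitones; Ebb1 to F#2 is 16, two semitones wider, so the interval is doubly augmented.
(Equivalently, a compound doubly augmented second: a doubly augmented second plus an octave.)

doubly augmented ninth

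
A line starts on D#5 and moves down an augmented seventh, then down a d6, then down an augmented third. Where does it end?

Down an augmented seventh from D#5: Eb4 (12 semitones down).
Eb4 down a diminished sixth → G#3 (7 semitones).
Down an augmented third from G#3: Eb3 (5 semitones down).

Eb3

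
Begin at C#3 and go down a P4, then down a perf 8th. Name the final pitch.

A perfect fourth down from C#3 is G#2.
G#2 down a perfect octave → G#1 (12 semitones).

G#1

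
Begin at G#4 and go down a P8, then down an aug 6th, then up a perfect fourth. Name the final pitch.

A perfect octave down from G#4 is G#3.
G#3 down an augmented sixth → Bb2 (10 semitones).
A perfect fourth up from Bb2 is Eb3.

Eb3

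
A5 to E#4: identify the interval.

Descending from A5 to E#4 is the same interval as ascending E#4 to A5.
E to A spans four letter names (E-F-G-A), plus an octave, so the interval is some kind of eleventh.
E#4 to A5 spans 16 semitones — one semitone narrower than the perfect eleventh (17) — giving a diminished eleventh.
(Equivalently, a compound diminished fourth: a diminished fourth plus an octave.)

diminished eleventh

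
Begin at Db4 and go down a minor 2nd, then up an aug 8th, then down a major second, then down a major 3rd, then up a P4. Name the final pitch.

A minor second down from Db4 is C4.
Up an augmented octave from C4: C#5 (13 semitones up).
C#5 down a major second → B4 (2 semitones).
Down a major third from B4: G4 (4 semitones down).
G4 up a perfect fourth → C5 (5 semitones).

C5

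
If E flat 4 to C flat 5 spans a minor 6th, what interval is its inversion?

major third

Interval numbers invert to sum to nine: 6 + 3 = 9, so a sixth inverts to a third.
Quality inverts too: minor becomes major. That makes the inversion a major third.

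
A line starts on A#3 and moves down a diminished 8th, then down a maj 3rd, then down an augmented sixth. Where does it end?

Down a diminished octave from A#3: A##2 (11 semitones down).
Down a major third from A##2: F##2 (4 semitones down).
F##2 down an augmented sixth → A1 (10 semitones).

A1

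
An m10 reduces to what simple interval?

minor third

Subtracting seven from the interval number removes an octave: 10 − 7 = 3.
So a minor tenth is an octave plus a minor third. The quality is unchanged.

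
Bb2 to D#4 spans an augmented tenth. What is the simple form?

augmented 3rd

Each octave removed subtracts seven from the number: 10 − 7 = 3.
That makes an augmented tenth a compound augmented third — an octave plus an augmented third.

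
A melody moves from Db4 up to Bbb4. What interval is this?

D to B spans six letter names (D-E-F-G-A-B) — that makes it a sixth of some quality.
A major sixth would be 9 semitones, but Db4 to Bbb4 is 8 — one semitone narrower, making it a minor sixth.

m6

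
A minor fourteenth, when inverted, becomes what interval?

major second

First reduce the compound minor fourteenth to its simple form, a minor seventh.
Interval numbers invert to sum to nine: 7 + 2 = 9, so a seventh inverts to a second.
Quality inverts too: minor becomes major. That makes the inversion a major second.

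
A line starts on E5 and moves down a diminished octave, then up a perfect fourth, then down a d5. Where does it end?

Down a diminished octave from E5: E#4 (11 semitones down).
E#4 up a perfect fourth → A#4 (5 semitones).
A diminished fifth down from A#4 is D##4.

D##4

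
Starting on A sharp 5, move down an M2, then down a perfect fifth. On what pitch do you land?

C sharp 5

A major second down from A#5 is G#5.
A perfect fifth down from G#5 is C#5.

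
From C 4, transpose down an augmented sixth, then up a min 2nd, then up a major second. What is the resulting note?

G double-flat 3

Down an augmented sixth from C4: Ebb3 (10 semitones down).
A minor second up from Ebb3 is Fbb3.
Up a major second from Fbb3: Gbb3 (2 semitones up).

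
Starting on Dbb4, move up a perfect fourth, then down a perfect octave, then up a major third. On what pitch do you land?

Bbb3

Up a perfect fourth from Dbb4: Gbb4 (5 semitones up).
Down a perfect octave from Gbb4: Gbb3 (12 semitones down).
Gbb3 up a major third → Bbb3 (4 semitones).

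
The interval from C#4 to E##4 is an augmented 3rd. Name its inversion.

Inverted interval numbers add to nine, so a third pairs with a sixth (3 + 6 = 9).
And augmented becomes diminished under inversion, so we get a diminished sixth.

diminished sixth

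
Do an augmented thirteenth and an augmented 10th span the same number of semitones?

22 semitones (augmented thirteenth) vs 17 semitones (augmented tenth): not equal.

No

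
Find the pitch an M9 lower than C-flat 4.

Two letters down from C (plus an octave) reaches B.
A major ninth is 14 semitones; 14 semitones down from Cb4 gives Bbb2.

B-double-flat 2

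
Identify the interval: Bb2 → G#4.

B to G spans six letter names (B-C-D-E-F-G), plus an octave, so the interval is some kind of thirteenth.
A major thirteenth would be 21 semitones; Bb2 to G#4 is 22, one semitone wider, so the interval is augmented.
(Equivalently, a compound augmented sixth: an augmented sixth plus an octave.)

A13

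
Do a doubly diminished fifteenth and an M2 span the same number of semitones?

No

A doubly diminished fifteenth is 22 semitones but a major second is 2 semitones — different sizes.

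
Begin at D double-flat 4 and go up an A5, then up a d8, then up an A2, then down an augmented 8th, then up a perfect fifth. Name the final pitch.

Up an augmented fifth from Dbb4: Ab4 (8 semitones up).
Ab4 up a diminished octave → Abb5 (11 semitones).
Up an augmented second from Abb5: Bb5 (3 semitones up).
Down an augmented octave from Bb5: Bbb4 (13 semitones down).
A perfect fifth up from Bbb4 is Fb5.

F flat 5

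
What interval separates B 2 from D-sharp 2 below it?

minor sixth

Descending from B2 to D#2 is the same interval as ascending D#2 to B2.
D to B spans six letter names (D-E-F-G-A-B), so the interval is some kind of sixth.
A major sixth would be 9 semitones, but D#2 to B2 is 8 — one semitone narrower, making it a minor sixth.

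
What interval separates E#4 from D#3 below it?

Descending from E#4 to D#3 is the same interval as ascending D#3 to E#4.
D to E spans two letter names (D-E), plus an octave — that makes it a ninth of some quality.
Counting semitones, D#3→E#4 is 14, which is the major ninth.
(Equivalently, a compound major second: a major second plus an octave.)

major ninth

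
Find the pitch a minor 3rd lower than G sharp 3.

Three letter names down from G: E.
Moving 3 semitones down from G#3 (the size of a minor third) reaches E#3.

E sharp 3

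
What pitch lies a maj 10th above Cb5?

Eb6

Counting three letter names plus an octave up from C lands on E.
A major tenth is 16 semitones; 16 semitones up from Cb5 gives Eb6.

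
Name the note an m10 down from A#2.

The tenth's letter: A down three letter names plus an octave → F.
A minor tenth spans 15 semitones, so from A#2 the target pitch is F##1.

F##1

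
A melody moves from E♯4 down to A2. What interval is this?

augmented twelfth

Descending from E#4 to A2 is the same interval as ascending A2 to E#4.
A to E spans five letter names (A-B-C-D-E), plus an octave: a twelfth.
A2 to E#4 spans 20 semitones — one semitone wider than the perfect twelfth (19) — giving an augmented twelfth.
(Equivalently, a compound augmented fifth: an augmented fifth plus an octave.)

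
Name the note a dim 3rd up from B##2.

Three letter names up from B: D.
A diminished third is 2 semitones; 2 semitones up from B##2 gives D#3.

D#3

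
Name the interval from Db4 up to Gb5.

P11

D to G spans four letter names (D-E-F-G), plus an octave: an eleventh.
Db4 to Gb5 is 17 semitones, matching the perfect eleventh exactly, so the quality is perfect.
(Equivalently, a compound perfect fourth: a perfect fourth plus an octave.)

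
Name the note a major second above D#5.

The second takes the letter from D up to E.
A major second spans 2 semitones, so from D#5 the target pitch is E#5.

E#5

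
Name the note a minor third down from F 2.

The third takes the letter from F down to D.
Moving 3 semitones down from F2 (the size of a minor third) reaches D2.

D 2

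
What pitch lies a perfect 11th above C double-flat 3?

The eleventh's letter: C up four letter names plus an octave → F.
Moving 17 semitones up from Cbb3 (the size of a perfect eleventh) reaches Fbb4.

F double-flat 4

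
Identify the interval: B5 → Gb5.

Descending from B5 to Gb5 is the same interval as ascending Gb5 to B5.
G to B spans three letter names (G-A-B): a third.
The major third is 4 semitones; here we have 5, one semitone wider: augmented.

A3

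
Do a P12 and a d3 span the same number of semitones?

No

A perfect twelfth is 19 semitones but a diminished third is 2 semitones — different sizes.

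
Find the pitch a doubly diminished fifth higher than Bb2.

Fbb3

Five letter names up from B: F.
A doubly diminished fifth is 5 semitones; 5 semitones up from Bb2 gives Fbb3.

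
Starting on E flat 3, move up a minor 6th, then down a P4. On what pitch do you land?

G flat 3

Eb3 up a minor sixth → Cb4 (8 semitones).
A perfect fourth down from Cb4 is Gb3.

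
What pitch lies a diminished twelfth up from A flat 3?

The twelfth's letter: A up five letter names plus an octave → E.
A diminished twelfth spans 18 semitones, so from Ab3 the target pitch is Ebb5.

E double-flat 5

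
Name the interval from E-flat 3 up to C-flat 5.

m13

E to C spans six letter names (E-F-G-A-B-C), plus an octave, so the interval is some kind of thirteenth.
A major thirteenth would be 21 semitones, but Eb3 to Cb5 is 20 — one semitone narrower, making it a minor thirteenth.
(Equivalently, a compound minor sixth: a minor sixth plus an octave.)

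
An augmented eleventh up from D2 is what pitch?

G#3

Four letters up from D (plus an octave) reaches G.
An augmented eleventh spans 18 semitones, so from D2 the target pitch is G#3.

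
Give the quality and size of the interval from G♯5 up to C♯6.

G to C spans four letter names (G-A-B-C), so the interval is some kind of fourth.
Counting semitones, G#5→C#6 is 5, which is the perfect fourth.

perfect fourth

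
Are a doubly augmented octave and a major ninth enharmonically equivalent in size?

A doubly augmented octave spans 14 semitones, and a major ninth also spans 14 semitones — they're enharmonic.

Yes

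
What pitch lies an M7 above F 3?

E 4

The seventh takes the letter from F up to E.
A major seventh spans 11 semitones, so from F3 the target pitch is E4.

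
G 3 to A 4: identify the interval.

major ninth

G to A spans two letter names (G-A), plus an octave: a ninth.
Counting semitones, G3→A4 is 14, which is the major ninth.
(Equivalently, a compound major second: a major second plus an octave.)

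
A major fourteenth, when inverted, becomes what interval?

minor 2nd

First reduce the compound major fourteenth to its simple form, a major seventh.
Interval numbers invert to sum to nine: 7 + 2 = 9, so a seventh inverts to a second.
The quality also flips — major becomes minor — giving a minor second.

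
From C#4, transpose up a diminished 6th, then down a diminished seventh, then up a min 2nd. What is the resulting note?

C#4 up a diminished sixth → Ab4 (7 semitones).
A diminished seventh down from Ab4 is B3.
Up a minor second from B3: C4 (1 semitone up).

C4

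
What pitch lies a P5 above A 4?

E 5

The fifth takes the letter from A up to E.
A perfect fifth is 7 semitones; 7 semitones up from A4 gives E5.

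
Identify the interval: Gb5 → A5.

G to A spans two letter names (G-A): a second.
The major second is 2 semitones; here we have 3, one semitone wider: augmented.

augmented second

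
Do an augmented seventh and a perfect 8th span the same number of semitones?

An augmented seventh = 12 semitones = a perfect octave; enharmonically equal.

Yes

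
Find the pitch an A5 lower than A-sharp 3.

D 3

The fifth takes the letter from A down to D.
An augmented fifth spans 8 semitones, so from A#3 the target pitch is D3.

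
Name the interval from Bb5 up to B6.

B to B is the same letter name, plus an octave: an octave.
A perfect octave would be 12 semitones; Bb5 to B6 is 13, one semitone wider, so the interval is augmented.

augmented octave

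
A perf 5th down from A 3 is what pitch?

D 3

Counting five letter names down from A lands on D.
A perfect fifth spans 7 semitones, so from A3 the target pitch is D3.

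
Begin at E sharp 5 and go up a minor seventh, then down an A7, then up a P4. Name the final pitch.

A minor seventh up from E#5 is D#6.
An augmented seventh down from D#6 is Eb5.
A perfect fourth up from Eb5 is Ab5.

A flat 5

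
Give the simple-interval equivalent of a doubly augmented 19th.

Take out 2 octaves (14 from the number): 19 − 14 = 5.
That makes a doubly augmented nineteenth a compound doubly augmented fifth — 2 octaves plus a doubly augmented fifth.

AA5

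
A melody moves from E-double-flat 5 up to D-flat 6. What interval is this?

E to D spans seven letter names (E-F-G-A-B-C-D): a seventh.
Ebb5 to Db6 is 11 semitones, matching the major seventh exactly, so the quality is major.

major seventh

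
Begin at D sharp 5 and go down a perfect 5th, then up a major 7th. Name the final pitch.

F double-sharp 5

D#5 down a perfect fifth → G#4 (7 semitones).
G#4 up a major seventh → F##5 (11 semitones).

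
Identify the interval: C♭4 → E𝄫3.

Descending from Cb4 to Ebb3 is the same interval as ascending Ebb3 to Cb4.
E to C spans six letter names (E-F-G-A-B-C): a sixth.
Counting semitones, Ebb3→Cb4 is 9, which is the major sixth.

major 6th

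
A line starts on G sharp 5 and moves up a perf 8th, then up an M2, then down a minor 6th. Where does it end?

G#5 up a perfect octave → G#6 (12 semitones).
A major second up from G#6 is A#6.
A minor sixth down from A#6 is C##6.

C double-sharp 6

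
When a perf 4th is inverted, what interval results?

perfect fifth

Inverted interval numbers add to nine, so a fourth pairs with a fifth (4 + 5 = 9).
The quality also flips — perfect stays perfect — giving a perfect fifth.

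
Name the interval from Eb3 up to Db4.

minor 7th

E to D spans seven letter names (E-F-G-A-B-C-D) — that makes it a seventh of some quality.
A major seventh would be 11 semitones, but Eb3 to Db4 is 10 — one semitone narrower, making it a minor seventh.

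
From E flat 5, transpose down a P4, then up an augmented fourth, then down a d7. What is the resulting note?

A perfect fourth down from Eb5 is Bb4.
An augmented fourth up from Bb4 is E5.
E5 down a diminished seventh → F##4 (9 semitones).

F double-sharp 4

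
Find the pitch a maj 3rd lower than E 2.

The third takes the letter from E down to C.
Moving 4 semitones down from E2 (the size of a major third) reaches C2.

C 2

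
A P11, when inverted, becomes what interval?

P5

First reduce the compound perfect eleventh to its simple form, a perfect fourth.
The rule of nine gives the new number: 9 − 4 = 5, so a fourth becomes a fifth.
And perfect stays perfect under inversion, so we get a perfect fifth.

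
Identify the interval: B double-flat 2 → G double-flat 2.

major third

Descending from Bbb2 to Gbb2 is the same interval as ascending Gbb2 to Bbb2.
G to B spans three letter names (G-A-B), so the interval is some kind of third.
Counting semitones, Gbb2→Bbb2 is 4, which is the major third.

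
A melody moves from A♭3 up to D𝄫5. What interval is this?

d11

A to D spans four letter names (A-B-C-D), plus an octave: an eleventh.
The perfect eleventh is 17 semitones; here we have 16, one semitone narrower: diminished.
(Equivalently, a compound diminished fourth: a diminished fourth plus an octave.)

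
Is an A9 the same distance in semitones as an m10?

An augmented ninth = 15 semitones = a minor tenth; enharmonically equal.

Yes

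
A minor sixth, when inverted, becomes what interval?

The rule of nine gives the new number: 9 − 6 = 3, so a sixth becomes a third.
The quality also flips — minor becomes major — giving a major third.

major third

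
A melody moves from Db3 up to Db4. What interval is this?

D to D is the same letter name, plus an octave — that makes it an octave of some quality.
The perfect octave spans 12 semitones, and Db3 to Db4 is exactly 12 semitones — so this is a perfect octave.

P8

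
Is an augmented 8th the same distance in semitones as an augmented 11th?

13 semitones (augmented octave) vs 18 semitones (augmented eleventh): not equal.

No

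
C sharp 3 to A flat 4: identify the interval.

C to A spans six letter names (C-D-E-F-G-A), plus an octave: a thirteenth.
The major thirteenth is 21 semitones; here we have 19, two semitones narrower: diminished.
(Equivalently, a compound diminished sixth: a diminished sixth plus an octave.)

diminished thirteenth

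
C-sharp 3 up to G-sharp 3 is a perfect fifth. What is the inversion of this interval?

The rule of nine gives the new number: 9 − 5 = 4, so a fifth becomes a fourth.
And perfect stays perfect under inversion, so we get a perfect fourth.

perfect fourth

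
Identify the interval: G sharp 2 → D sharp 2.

Descending from G#2 to D#2 is the same interval as ascending D#2 to G#2.
D to G spans four letter names (D-E-F-G), so the interval is some kind of fourth.
Counting semitones, D#2→G#2 is 5, which is the perfect fourth.

P4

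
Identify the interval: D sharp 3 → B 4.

minor thirteenth

D to B spans six letter names (D-E-F-G-A-B), plus an octave: a thirteenth.
D#3 to B4 is 20 semitones, a half step short of the major thirteenth (21), so this is minor.
(Equivalently, a compound minor sixth: a minor sixth plus an octave.)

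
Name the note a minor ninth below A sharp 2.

The ninth's letter: A down two letter names plus an octave → G.
A minor ninth is 13 semitones; 13 semitones down from A#2 gives G##1.

G double-sharp 1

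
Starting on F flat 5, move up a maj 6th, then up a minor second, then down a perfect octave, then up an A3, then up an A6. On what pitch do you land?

A major sixth up from Fb5 is Db6.
Up a minor second from Db6: Ebb6 (1 semitone up).
Down a perfect octave from Ebb6: Ebb5 (12 semitones down).
An augmented third up from Ebb5 is G5.
Up an augmented sixth from G5: E#6 (10 semitones up).

E sharp 6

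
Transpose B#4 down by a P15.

For a fifteenth the letter name doesn't change: still B, two octaves down.
Moving 24 semitones down from B#4 (the size of a perfect fifteenth) reaches B#2.

B#2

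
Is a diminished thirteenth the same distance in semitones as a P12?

Yes

Both span 19 semitones: a diminished thirteenth and a perfect twelfth are the same chromatic distance.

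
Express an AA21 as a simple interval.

Take out 2 octaves (14 from the number): 21 − 14 = 7.
That makes a doubly augmented twenty-first a compound doubly augmented seventh — 2 octaves plus a doubly augmented seventh.

AA7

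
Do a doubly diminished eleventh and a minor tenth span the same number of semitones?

Both span 15 semitones: a doubly diminished eleventh and a minor tenth are the same chromatic distance.

Yes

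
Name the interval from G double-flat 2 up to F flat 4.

G to F spans seven letter names (G-A-B-C-D-E-F), plus an octave: a fourteenth.
Gbb2 to Fb4 is 23 semitones, matching the major fourteenth exactly, so the quality is major.
(Equivalently, a compound major seventh: a major seventh plus an octave.)

major fourteenth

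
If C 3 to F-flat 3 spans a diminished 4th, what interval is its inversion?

A5

Interval numbers invert to sum to nine: 4 + 5 = 9, so a fourth inverts to a fifth.
The quality also flips — diminished becomes augmented — giving an augmented fifth.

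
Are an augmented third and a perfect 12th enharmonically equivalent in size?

5 semitones (augmented third) vs 19 semitones (perfect twelfth): not equal.

No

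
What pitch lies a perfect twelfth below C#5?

Counting five letter names plus an octave down from C lands on F.
A perfect twelfth spans 19 semitones, so from C#5 the target pitch is F#3.

F#3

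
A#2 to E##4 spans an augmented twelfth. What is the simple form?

Each octave removed subtracts seven from the number: 12 − 7 = 5.
Quality carries through unchanged, so the simple form is an augmented fifth.

augmented fifth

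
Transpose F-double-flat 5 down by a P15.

F-double-flat 3

The letter stays F (same as the start), shifted two octaves down.
Moving 24 semitones down from Fbb5 (the size of a perfect fifteenth) reaches Fbb3.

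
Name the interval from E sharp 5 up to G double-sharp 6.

E to G spans three letter names (E-F-G), plus an octave — that makes it a tenth of some quality.
Counting semitones, E#5→G##6 is 16, which is the major tenth.
(Equivalently, a compound major third: a major third plus an octave.)

major tenth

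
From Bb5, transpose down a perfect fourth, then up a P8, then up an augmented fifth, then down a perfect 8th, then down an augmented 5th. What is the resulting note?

F5

A perfect fourth down from Bb5 is F5.
Up a perfect octave from F5: F6 (12 semitones up).
Up an augmented fifth from F6: C#7 (8 semitones up).
Down a perfect octave from C#7: C#6 (12 semitones down).
An augmented fifth down from C#6 is F5.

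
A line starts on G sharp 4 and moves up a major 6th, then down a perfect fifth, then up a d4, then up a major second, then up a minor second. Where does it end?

F 5

G#4 up a major sixth → E#5 (9 semitones).
E#5 down a perfect fifth → A#4 (7 semitones).
A diminished fourth up from A#4 is D5.
D5 up a major second → E5 (2 semitones).
E5 up a minor second → F5 (1 semitone).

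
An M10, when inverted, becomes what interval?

minor sixth

First reduce the compound major tenth to its simple form, a major third.
The rule of nine gives the new number: 9 − 3 = 6, so a third becomes a sixth.
And major becomes minor under inversion, so we get a minor sixth.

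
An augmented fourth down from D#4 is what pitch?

The fourth takes the letter from D down to A.
Moving 6 semitones down from D#4 (the size of an augmented fourth) reaches A3.

A3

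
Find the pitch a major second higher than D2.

Two letter names up from D: E.
Moving 2 semitones up from D2 (the size of a major second) reaches E2.

E2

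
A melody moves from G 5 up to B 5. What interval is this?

G to B spans three letter names (G-A-B): a third.
Counting semitones, G5→B5 is 4, which is the major third.

M3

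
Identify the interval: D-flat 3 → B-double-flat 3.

minor 6th

D to B spans six letter names (D-E-F-G-A-B): a sixth.
A major sixth would be 9 semitones, but Db3 to Bbb3 is 8 — one semitone narrower, making it a minor sixth.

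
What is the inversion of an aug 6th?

diminished 3rd

Interval numbers invert to sum to nine: 6 + 3 = 9, so a sixth inverts to a third.
Quality inverts too: augmented becomes diminished. That makes the inversion a diminished third.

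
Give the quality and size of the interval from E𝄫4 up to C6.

E to C spans six letter names (E-F-G-A-B-C), plus an octave, so the interval is some kind of thirteenth.
The major thirteenth is 21 semitones; here we have 22, one semitone wider: augmented.
(Equivalently, a compound augmented sixth: an augmented sixth plus an octave.)

augmented thirteenth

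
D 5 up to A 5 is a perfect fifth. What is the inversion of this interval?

perfect 4th

Interval numbers invert to sum to nine: 5 + 4 = 9, so a fifth inverts to a fourth.
The quality also flips — perfect stays perfect — giving a perfect fourth.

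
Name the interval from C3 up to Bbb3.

C to B spans seven letter names (C-D-E-F-G-A-B) — that makes it a seventh of some quality.
A major seventh would be 11 semitones; C3 to Bbb3 is 9, two semitones narrower, so the interval is diminished.

d7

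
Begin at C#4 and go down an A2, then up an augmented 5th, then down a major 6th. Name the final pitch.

A3

C#4 down an augmented second → Bb3 (3 semitones).
Up an augmented fifth from Bb3: F#4 (8 semitones up).
A major sixth down from F#4 is A3.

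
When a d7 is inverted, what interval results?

augmented second

Interval numbers invert to sum to nine: 7 + 2 = 9, so a seventh inverts to a second.
Quality inverts too: diminished becomes augmented. That makes the inversion an augmented second.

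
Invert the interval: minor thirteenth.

First reduce the compound minor thirteenth to its simple form, a minor sixth.
The rule of nine gives the new number: 9 − 6 = 3, so a sixth becomes a third.
Quality inverts too: minor becomes major. That makes the inversion a major third.

major 3rd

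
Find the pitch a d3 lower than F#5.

Counting three letter names down from F lands on D.
A diminished third spans 2 semitones, so from F#5 the target pitch is D##5.

D##5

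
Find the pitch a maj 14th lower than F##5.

G#3

Counting seven letter names plus an octave down from F lands on G.
Moving 23 semitones down from F##5 (the size of a major fourteenth) reaches G#3.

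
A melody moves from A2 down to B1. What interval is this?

minor seventh

Descending from A2 to B1 is the same interval as ascending B1 to A2.
B to A spans seven letter names (B-C-D-E-F-G-A): a seventh.
At 10 semitones, B1→A2 falls one short of a major seventh: minor.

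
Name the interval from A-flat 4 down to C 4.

Descending from Ab4 to C4 is the same interval as ascending C4 to Ab4.
C to A spans six letter names (C-D-E-F-G-A): a sixth.
C4 to Ab4 is 8 semitones, a half step short of the major sixth (9), so this is minor.

m6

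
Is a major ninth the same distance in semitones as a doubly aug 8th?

Yes

A major ninth = 14 semitones = a doubly augmented octave; enharmonically equal.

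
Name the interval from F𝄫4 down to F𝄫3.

Descending from Fbb4 to Fbb3 is the same interval as ascending Fbb3 to Fbb4.
F to F is the same letter name, plus an octave — that makes it an octave of some quality.
Counting semitones, Fbb3→Fbb4 is 12, which is the perfect octave.

perfect octave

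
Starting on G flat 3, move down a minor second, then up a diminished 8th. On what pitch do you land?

F flat 4

Down a minor second from Gb3: F3 (1 semitone down).
A diminished octave up from F3 is Fb4.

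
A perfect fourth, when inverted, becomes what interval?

The rule of nine gives the new number: 9 − 4 = 5, so a fourth becomes a fifth.
Quality inverts too: perfect stays perfect. That makes the inversion a perfect fifth.

P5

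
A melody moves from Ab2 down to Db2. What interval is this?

perfect 5th

Descending from Ab2 to Db2 is the same interval as ascending Db2 to Ab2.
D to A spans five letter names (D-E-F-G-A): a fifth.
The perfect fifth spans 7 semitones, and Db2 to Ab2 is exactly 7 semitones — so this is a perfect fifth.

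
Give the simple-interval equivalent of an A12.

A5

Subtracting seven from the interval number removes an octave: 12 − 7 = 5.
That makes an augmented twelfth a compound augmented fifth — an octave plus an augmented fifth.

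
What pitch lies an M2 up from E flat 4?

F 4

The second takes the letter from E up to F.
A major second spans 2 semitones, so from Eb4 the target pitch is F4.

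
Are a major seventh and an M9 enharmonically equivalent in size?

No

A major seventh is 11 semitones but a major ninth is 14 semitones — different sizes.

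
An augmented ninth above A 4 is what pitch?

B sharp 5

The ninth's letter: A up two letter names plus an octave → B.
An augmented ninth spans 15 semitones, so from A4 the target pitch is B#5.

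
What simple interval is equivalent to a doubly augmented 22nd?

doubly augmented octave

Subtracting seven from the interval number removes an octave: 22 − 14 = 8.
That makes a doubly augmented twenty-second a compound doubly augmented octave — 2 octaves plus a doubly augmented octave.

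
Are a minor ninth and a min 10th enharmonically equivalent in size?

No

13 semitones (minor ninth) vs 15 semitones (minor tenth): not equal.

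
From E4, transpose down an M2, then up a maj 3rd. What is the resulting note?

Down a major second from E4: D4 (2 semitones down).
D4 up a major third → F#4 (4 semitones).

F#4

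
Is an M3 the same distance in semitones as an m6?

A major third spans 4 semitones; a minor sixth spans 8 semitones. They differ by 4.

No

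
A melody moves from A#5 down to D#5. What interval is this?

perfect 5th

Descending from A#5 to D#5 is the same interval as ascending D#5 to A#5.
D to A spans five letter names (D-E-F-G-A): a fifth.
The perfect fifth spans 7 semitones, and D#5 to A#5 is exactly 7 semitones — so this is a perfect fifth.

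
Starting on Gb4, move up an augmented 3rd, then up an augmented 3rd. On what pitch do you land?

D##5

An augmented third up from Gb4 is B4.
Up an augmented third from B4: D##5 (5 semitones up).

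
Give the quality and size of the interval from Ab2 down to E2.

d4

Descending from Ab2 to E2 is the same interval as ascending E2 to Ab2.
E to A spans four letter names (E-F-G-A), so the interval is some kind of fourth.
The perfect fourth is 5 semitones; here we have 4, one semitone narrower: diminished.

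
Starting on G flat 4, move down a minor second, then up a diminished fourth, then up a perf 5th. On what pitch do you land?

Down a minor second from Gb4: F4 (1 semitone down).
Up a diminished fourth from F4: Bbb4 (4 semitones up).
A perfect fifth up from Bbb4 is Fb5.

F flat 5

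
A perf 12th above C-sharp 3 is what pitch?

Counting five letter names plus an octave up from C lands on G.
A perfect twelfth spans 19 semitones, so from C#3 the target pitch is G#4.

G-sharp 4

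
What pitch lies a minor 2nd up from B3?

C4

Two letter names up from B: C.
A minor second is 1 semitone; 1 semitone up from B3 gives C4.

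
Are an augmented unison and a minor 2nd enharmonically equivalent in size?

An augmented unison = 1 semitone = a minor second; enharmonically equal.

Yes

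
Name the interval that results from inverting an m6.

The rule of nine gives the new number: 9 − 6 = 3, so a sixth becomes a third.
The quality also flips — minor becomes major — giving a major third.

major third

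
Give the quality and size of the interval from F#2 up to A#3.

F to A spans three letter names (F-G-A), plus an octave, so the interval is some kind of tenth.
The major tenth spans 16 semitones, and F#2 to A#3 is exactly 16 semitones — so this is a major tenth.
(Equivalently, a compound major third: a major third plus an octave.)

M10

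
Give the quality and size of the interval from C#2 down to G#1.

perfect fourth

Descending from C#2 to G#1 is the same interval as ascending G#1 to C#2.
G to C spans four letter names (G-A-B-C), so the interval is some kind of fourth.
G#1 to C#2 is 5 semitones, matching the perfect fourth exactly, so the quality is perfect.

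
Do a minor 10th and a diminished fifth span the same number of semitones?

A minor tenth is 15 semitones but a diminished fifth is 6 semitones — different sizes.

No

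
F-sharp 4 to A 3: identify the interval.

Descending from F#4 to A3 is the same interval as ascending A3 to F#4.
A to F spans six letter names (A-B-C-D-E-F), so the interval is some kind of sixth.
A3 to F#4 is 9 semitones, matching the major sixth exactly, so the quality is major.

M6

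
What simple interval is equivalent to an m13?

minor 6th

Each octave removed subtracts seven from the number: 13 − 7 = 6.
That makes a minor thirteenth a compound minor sixth — an octave plus a minor sixth.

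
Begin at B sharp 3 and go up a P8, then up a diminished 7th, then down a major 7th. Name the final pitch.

B#3 up a perfect octave → B#4 (12 semitones).
A diminished seventh up from B#4 is A5.
A major seventh down from A5 is Bb4.

B flat 4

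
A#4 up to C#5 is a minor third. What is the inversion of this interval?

M6

The rule of nine gives the new number: 9 − 3 = 6, so a third becomes a sixth.
The quality also flips — minor becomes major — giving a major sixth.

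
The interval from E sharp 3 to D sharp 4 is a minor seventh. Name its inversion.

M2

Interval numbers invert to sum to nine: 7 + 2 = 9, so a seventh inverts to a second.
And minor becomes major under inversion, so we get a major second.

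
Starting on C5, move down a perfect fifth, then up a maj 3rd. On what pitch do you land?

A4

C5 down a perfect fifth → F4 (7 semitones).
F4 up a major third → A4 (4 semitones).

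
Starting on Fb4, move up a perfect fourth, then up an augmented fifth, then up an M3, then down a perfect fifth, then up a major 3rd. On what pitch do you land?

F#5

A perfect fourth up from Fb4 is Bbb4.
Up an augmented fifth from Bbb4: F5 (8 semitones up).
F5 up a major third → A5 (4 semitones).
Down a perfect fifth from A5: D5 (7 semitones down).
A major third up from D5 is F#5.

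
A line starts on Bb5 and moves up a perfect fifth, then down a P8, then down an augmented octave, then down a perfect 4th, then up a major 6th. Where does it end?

A perfect fifth up from Bb5 is F6.
A perfect octave down from F6 is F5.
Down an augmented octave from F5: Fb4 (13 semitones down).
Fb4 down a perfect fourth → Cb4 (5 semitones).
Cb4 up a major sixth → Ab4 (9 semitones).

Ab4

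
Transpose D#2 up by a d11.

G3

Counting four letter names plus an octave up from D lands on G.
A diminished eleventh spans 16 semitones, so from D#2 the target pitch is G3.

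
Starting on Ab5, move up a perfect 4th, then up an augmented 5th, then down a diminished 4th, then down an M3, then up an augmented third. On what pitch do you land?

E##6

Up a perfect fourth from Ab5: Db6 (5 semitones up).
Db6 up an augmented fifth → A6 (8 semitones).
Down a diminished fourth from A6: E#6 (4 semitones down).
A major third down from E#6 is C#6.
An augmented third up from C#6 is E##6.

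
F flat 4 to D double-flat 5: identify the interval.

minor sixth

F to D spans six letter names (F-G-A-B-C-D) — that makes it a sixth of some quality.
At 8 semitones, Fb4→Dbb5 falls one short of a major sixth: minor.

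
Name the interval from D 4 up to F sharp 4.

D to F spans three letter names (D-E-F), so the interval is some kind of third.
Counting semitones, D4→F#4 is 4, which is the major third.

major third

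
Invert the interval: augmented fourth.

The rule of nine gives the new number: 9 − 4 = 5, so a fourth becomes a fifth.
And augmented becomes diminished under inversion, so we get a diminished fifth.

d5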